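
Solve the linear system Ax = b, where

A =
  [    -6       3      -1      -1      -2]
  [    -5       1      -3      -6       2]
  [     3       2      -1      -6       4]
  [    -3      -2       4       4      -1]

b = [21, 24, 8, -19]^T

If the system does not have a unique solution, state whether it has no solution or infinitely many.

infinitely many solutions

Row-reduce:
R1 ← R1 / (-6).
R2 ← R2 + 5·R1.
R3 ← R3 − 3·R1.
R4 ← R4 + 3·R1.
R2 ← R2 / (-3/2).
R1 ← R1 + 1/2·R2.
R3 ← R3 − 7/2·R2.
R4 ← R4 + 7/2·R2.
R3 ← R3 / (-59/9).
R1 ← R1 − 8/9·R3.
R2 ← R2 − 13/9·R3.
R4 ← R4 − 86/9·R3.
R4 ← R4 / (-619/59).
R1 ← R1 + 37/59·R4.
R2 ← R2 + 38/59·R4.
R3 ← R3 − 167/59·R4.
Rank is 4 with 5 unknowns, leaving x_5 free.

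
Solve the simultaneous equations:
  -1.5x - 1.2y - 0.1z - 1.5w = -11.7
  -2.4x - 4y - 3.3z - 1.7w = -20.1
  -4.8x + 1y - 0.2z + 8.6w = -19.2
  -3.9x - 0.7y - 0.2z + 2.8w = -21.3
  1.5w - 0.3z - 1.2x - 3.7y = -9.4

Row-reduce the augmented matrix:
R1 ← R1 / (-3/2).
R2 ← R2 + 12/5·R1.
R3 ← R3 + 24/5·R1.
R4 ← R4 + 39/10·R1.
R5 ← R5 + 6/5·R1.
R2 ← R2 / (-52/25).
R1 ← R1 − 4/5·R2.
R3 ← R3 − 121/25·R2.
R4 ← R4 − 121/50·R2.
R5 ← R5 + 137/50·R2.
R3 ← R3 / (-3737/520).
R1 ← R1 + 89/78·R3.
R2 ← R2 − 157/104·R3.
R4 ← R4 + 3737/1040·R3.
R5 ← R5 − 4073/1040·R3.
Swap R4 and R5.
R4 ← R4 / (186251/18685).
R1 ← R1 + 4174/3737·R4.
R2 ← R2 − 10540/3737·R4.
R3 ← R3 + 7815/3737·R4.
R5 reduces to 0 = 0, so the extra equation is consistent.
Reading off the reduced rows gives x = 6, y = 1, z = 0, w = 1.

x = 6, y = 1, z = 0, w = 1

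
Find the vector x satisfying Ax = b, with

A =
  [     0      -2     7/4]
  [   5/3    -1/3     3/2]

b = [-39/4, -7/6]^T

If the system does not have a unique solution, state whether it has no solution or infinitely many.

Row-reduce:
Swap R1 and R2.
R1 ← R1 / (5/3).
R2 ← R2 / (-2).
R1 ← R1 + 1/5·R2.
Rank is 2 with 3 unknowns, leaving x_3 free.

infinitely many solutions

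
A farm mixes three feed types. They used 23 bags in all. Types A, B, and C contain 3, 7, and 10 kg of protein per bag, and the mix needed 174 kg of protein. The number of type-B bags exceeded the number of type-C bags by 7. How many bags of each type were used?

Let a = type-A bags, b = type-B bags, c = type-C bags.
  b + a + c = 23
  3a + 7b + 10c = 174
  b - c = 7
Row-reduce the augmented matrix:
R2 ← R2 − 3·R1.
R2 ← R2 / (4).
R1 ← R1 − 1·R2.
R3 ← R3 − 1·R2.
R3 ← R3 / (-11/4).
R1 ← R1 + 3/4·R3.
R2 ← R2 − 7/4·R3.
Reading off the reduced rows gives a = 2, b = 14, c = 7.

type-A bags: 2, type-B bags: 14, type-C bags: 7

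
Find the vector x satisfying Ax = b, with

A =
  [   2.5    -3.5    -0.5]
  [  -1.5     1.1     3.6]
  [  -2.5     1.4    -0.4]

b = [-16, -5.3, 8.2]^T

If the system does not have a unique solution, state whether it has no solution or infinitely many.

x_1 = 0, x_2 = 5, x_3 = -3

Row-reduce the augmented matrix:
R1 ← R1 / (5/2).
R2 ← R2 + 3/2·R1.
R3 ← R3 + 5/2·R1.
R2 ← R2 / (-1).
R1 ← R1 + 7/5·R2.
R3 ← R3 + 21/10·R2.
R3 ← R3 / (-783/100).
R1 ← R1 + 241/50·R3.
R2 ← R2 + 33/10·R3.
Reading off the reduced rows gives x_1 = 0, x_2 = 5, x_3 = -3.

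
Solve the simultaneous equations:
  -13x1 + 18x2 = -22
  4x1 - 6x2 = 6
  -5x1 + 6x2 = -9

no solution

Row-reduce:
R1 ← R1 / (-13).
R2 ← R2 − 4·R1.
R3 ← R3 + 5·R1.
R2 ← R2 / (-6/13).
R1 ← R1 + 18/13·R2.
R3 ← R3 + 12/13·R2.
Row 3 reduces to 0 = 1, a contradiction. The system is inconsistent.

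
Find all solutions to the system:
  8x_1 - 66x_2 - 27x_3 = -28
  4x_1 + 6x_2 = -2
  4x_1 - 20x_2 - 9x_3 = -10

Row-reduce:
R1 ← R1 / (8).
R2 ← R2 − 4·R1.
R3 ← R3 − 4·R1.
R2 ← R2 / (39).
R1 ← R1 + 33/4·R2.
R3 ← R3 − 13·R2.
Rank is 2 with 3 unknowns, leaving x_3 free.

infinitely many solutions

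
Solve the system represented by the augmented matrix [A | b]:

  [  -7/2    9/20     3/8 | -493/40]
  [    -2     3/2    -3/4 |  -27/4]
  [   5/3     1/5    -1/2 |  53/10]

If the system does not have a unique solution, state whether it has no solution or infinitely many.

Row-reduce:
R1 ← R1 / (-7/2).
R2 ← R2 + 2·R1.
R3 ← R3 − 5/3·R1.
R2 ← R2 / (87/70).
R1 ← R1 + 9/70·R2.
R3 ← R3 − 29/70·R2.
Row 3 reduces to 0 = -2/3, a contradiction. The system is inconsistent.

no solution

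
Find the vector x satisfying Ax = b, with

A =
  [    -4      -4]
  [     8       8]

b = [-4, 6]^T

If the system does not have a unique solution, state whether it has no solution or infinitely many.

no solution

Row-reduce:
R1 ← R1 / (-4).
R2 ← R2 − 8·R1.
Row 2 reduces to 0 = -2, a contradiction. The system is inconsistent.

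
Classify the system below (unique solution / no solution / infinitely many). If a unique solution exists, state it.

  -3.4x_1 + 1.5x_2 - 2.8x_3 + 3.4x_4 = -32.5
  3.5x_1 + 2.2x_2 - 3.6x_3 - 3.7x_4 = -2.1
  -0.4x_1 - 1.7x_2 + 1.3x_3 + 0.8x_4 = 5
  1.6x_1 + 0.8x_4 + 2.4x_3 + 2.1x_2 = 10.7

x_1 = 2, x_2 = -1, x_3 = 5, x_4 = -3

Row-reduce the augmented matrix:
R1 ← R1 / (-17/5).
R2 ← R2 − 7/2·R1.
R3 ← R3 + 2/5·R1.
R4 ← R4 − 8/5·R1.
R2 ← R2 / (1273/340).
R1 ← R1 + 15/34·R2.
R3 ← R3 + 319/170·R2.
R4 ← R4 − 477/170·R2.
R3 ← R3 / (-217/134).
R1 ← R1 − 4/67·R3.
R2 ← R2 + 116/67·R3.
R4 ← R4 − 398/67·R3.
R4 ← R4 / (75234/20615).
R1 ← R1 + 20873/20615·R4.
R2 ← R2 + 7708/20615·R4.
R3 ← R3 + 3816/20615·R4.
Reading off the reduced rows gives x_1 = 2, x_2 = -1, x_3 = 5, x_4 = -3.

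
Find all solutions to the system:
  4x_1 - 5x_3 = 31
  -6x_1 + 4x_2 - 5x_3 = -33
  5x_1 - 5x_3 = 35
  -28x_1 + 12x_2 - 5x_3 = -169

Row-reduce the augmented matrix:
R1 ← R1 / (4).
R2 ← R2 + 6·R1.
R3 ← R3 − 5·R1.
R4 ← R4 + 28·R1.
R2 ← R2 / (4).
R4 ← R4 − 12·R2.
R3 ← R3 / (5/4).
R1 ← R1 + 5/4·R3.
R2 ← R2 + 25/8·R3.
R4 ← R4 + 5/2·R3.
R4 reduces to 0 = 0, so the extra equation is consistent.
Reading off the reduced rows gives x_1 = 4, x_2 = -6, x_3 = -3.

x_1 = 4, x_2 = -6, x_3 = -3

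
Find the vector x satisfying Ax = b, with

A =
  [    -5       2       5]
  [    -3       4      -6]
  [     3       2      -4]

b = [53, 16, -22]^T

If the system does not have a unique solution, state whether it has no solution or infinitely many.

Row-reduce the augmented matrix:
R1 ← R1 / (-5).
R2 ← R2 + 3·R1.
R3 ← R3 − 3·R1.
R2 ← R2 / (14/5).
R1 ← R1 + 2/5·R2.
R3 ← R3 − 16/5·R2.
R3 ← R3 / (65/7).
R1 ← R1 + 16/7·R3.
R2 ← R2 + 45/14·R3.
Reading off the reduced rows gives x_1 = -6, x_2 = 4, x_3 = 3.

x_1 = -6, x_2 = 4, x_3 = 3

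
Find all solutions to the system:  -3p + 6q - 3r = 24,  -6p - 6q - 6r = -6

infinitely many solutions

Row-reduce:
R1 ← R1 / (-3).
R2 ← R2 + 6·R1.
R2 ← R2 / (-18).
R1 ← R1 + 2·R2.
Rank is 2 with 3 unknowns, leaving r free.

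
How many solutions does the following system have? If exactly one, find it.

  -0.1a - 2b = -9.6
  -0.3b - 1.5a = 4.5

a = -4, b = 5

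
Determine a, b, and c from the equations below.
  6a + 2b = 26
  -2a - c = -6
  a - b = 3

a = 4, b = 1, c = -2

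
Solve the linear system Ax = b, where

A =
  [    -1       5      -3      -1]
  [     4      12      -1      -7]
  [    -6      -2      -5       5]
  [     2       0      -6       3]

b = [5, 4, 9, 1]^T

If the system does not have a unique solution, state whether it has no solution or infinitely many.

Row-reduce:
R1 ← R1 / (-1).
R2 ← R2 − 4·R1.
R3 ← R3 + 6·R1.
R4 ← R4 − 2·R1.
R2 ← R2 / (32).
R1 ← R1 + 5·R2.
R3 ← R3 + 32·R2.
R4 ← R4 − 10·R2.
Swap R3 and R4.
R3 ← R3 / (-127/16).
R1 ← R1 − 31/32·R3.
R2 ← R2 + 13/32·R3.
Row 4 reduces to 0 = 3, a contradiction. The system is inconsistent.

no solution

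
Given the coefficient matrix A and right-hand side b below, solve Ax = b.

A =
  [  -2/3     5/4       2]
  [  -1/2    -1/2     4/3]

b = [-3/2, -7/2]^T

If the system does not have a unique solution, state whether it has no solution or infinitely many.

Row-reduce:
R1 ← R1 / (-2/3).
R2 ← R2 + 1/2·R1.
R2 ← R2 / (-23/16).
R1 ← R1 + 15/8·R2.
Rank is 2 with 3 unknowns, leaving x_3 free.

infinitely many solutions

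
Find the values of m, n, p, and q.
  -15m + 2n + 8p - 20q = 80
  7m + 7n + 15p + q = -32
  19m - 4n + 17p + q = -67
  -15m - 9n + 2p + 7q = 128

m = -6, n = -3, p = 2, q = 1

Row-reduce the augmented matrix:
R1 ← R1 / (-15).
R2 ← R2 − 7·R1.
R3 ← R3 − 19·R1.
R4 ← R4 + 15·R1.
R2 ← R2 / (119/15).
R1 ← R1 + 2/15·R2.
R3 ← R3 + 22/15·R2.
R4 ← R4 + 11·R2.
R3 ← R3 / (3641/119).
R1 ← R1 + 26/119·R3.
R2 ← R2 − 281/119·R3.
R4 ← R4 − 2377/119·R3.
R4 ← R4 / (117739/3641).
R1 ← R1 − 3672/3641·R4.
R2 ← R2 − 3446/3641·R4.
R3 ← R3 + 3079/3641·R4.
Reading off the reduced rows gives m = -6, n = -3, p = 2, q = 1.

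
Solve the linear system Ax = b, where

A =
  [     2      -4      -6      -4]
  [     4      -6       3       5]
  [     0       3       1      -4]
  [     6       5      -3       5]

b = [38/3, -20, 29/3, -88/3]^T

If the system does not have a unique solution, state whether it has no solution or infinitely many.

Row-reduce the augmented matrix:
R1 ← R1 / (2).
R2 ← R2 − 4·R1.
R4 ← R4 − 6·R1.
R2 ← R2 / (2).
R1 ← R1 + 2·R2.
R3 ← R3 − 3·R2.
R4 ← R4 − 17·R2.
R3 ← R3 / (-43/2).
R1 ← R1 − 12·R3.
R2 ← R2 − 15/2·R3.
R4 ← R4 + 225/2·R3.
R4 ← R4 / (1267/43).
R1 ← R1 + 91/43·R4.
R2 ← R2 + 73/43·R4.
R3 ← R3 − 47/43·R4.
Reading off the reduced rows gives x_1 = -2, x_2 = -2/3, x_3 = -1/3, x_4 = -3.

x_1 = -2, x_2 = -2/3, x_3 = -1/3, x_4 = -3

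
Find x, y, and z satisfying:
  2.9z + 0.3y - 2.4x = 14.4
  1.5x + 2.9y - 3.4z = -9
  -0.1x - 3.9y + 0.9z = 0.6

x = -6, y = 0, z = 0

Row-reduce the augmented matrix:
R1 ← R1 / (-12/5).
R2 ← R2 − 3/2·R1.
R3 ← R3 + 1/10·R1.
R2 ← R2 / (247/80).
R1 ← R1 + 1/8·R2.
R3 ← R3 + 313/80·R2.
R3 ← R3 / (-9133/7410).
R1 ← R1 + 943/741·R3.
R2 ← R2 + 127/247·R3.
Reading off the reduced rows gives x = -6, y = 0, z = 0.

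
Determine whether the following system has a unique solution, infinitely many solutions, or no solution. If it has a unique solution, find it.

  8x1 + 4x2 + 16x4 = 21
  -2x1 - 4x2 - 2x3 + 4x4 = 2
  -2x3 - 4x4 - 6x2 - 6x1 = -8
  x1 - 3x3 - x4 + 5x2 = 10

no solution

Row-reduce:
R1 ← R1 / (8).
R2 ← R2 + 2·R1.
R3 ← R3 + 6·R1.
R4 ← R4 − 1·R1.
R2 ← R2 / (-3).
R1 ← R1 − 1/2·R2.
R3 ← R3 + 3·R2.
R4 ← R4 − 9/2·R2.
Swap R3 and R4.
R3 ← R3 / (-6).
R1 ← R1 + 1/3·R3.
R2 ← R2 − 2/3·R3.
Row 4 reduces to 0 = 1/2, a contradiction. The system is inconsistent.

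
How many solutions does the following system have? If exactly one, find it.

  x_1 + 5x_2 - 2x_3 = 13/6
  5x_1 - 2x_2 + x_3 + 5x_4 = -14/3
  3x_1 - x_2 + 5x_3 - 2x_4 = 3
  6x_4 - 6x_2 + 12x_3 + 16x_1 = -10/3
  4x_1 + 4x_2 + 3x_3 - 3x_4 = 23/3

Row-reduce the augmented matrix:
R2 ← R2 − 5·R1.
R3 ← R3 − 3·R1.
R4 ← R4 − 16·R1.
R5 ← R5 − 4·R1.
R2 ← R2 / (-27).
R1 ← R1 − 5·R2.
R3 ← R3 + 16·R2.
R4 ← R4 + 86·R2.
R5 ← R5 + 16·R2.
R3 ← R3 / (121/27).
R1 ← R1 − 1/27·R3.
R2 ← R2 + 11/27·R3.
R4 ← R4 − 242/27·R3.
R5 ← R5 − 121/27·R3.
Swap R4 and R5.
R4 ← R4 / (-1).
R1 ← R1 − 117/121·R4.
R2 ← R2 + 7/11·R4.
R3 ← R3 + 134/121·R4.
R5 reduces to 0 = 0, so the extra equation is consistent.
Reading off the reduced rows gives x_1 = 5/3, x_2 = -1/2, x_3 = -3/2, x_4 = -5/2.

x_1 = 5/3, x_2 = -1/2, x_3 = -3/2, x_4 = -5/2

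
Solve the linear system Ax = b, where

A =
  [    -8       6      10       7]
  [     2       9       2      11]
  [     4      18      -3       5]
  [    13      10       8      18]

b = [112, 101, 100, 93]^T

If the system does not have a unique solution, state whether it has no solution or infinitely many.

Row-reduce the augmented matrix:
R1 ← R1 / (-8).
R2 ← R2 − 2·R1.
R3 ← R3 − 4·R1.
R4 ← R4 − 13·R1.
R2 ← R2 / (21/2).
R1 ← R1 + 3/4·R2.
R3 ← R3 − 21·R2.
R4 ← R4 − 79/4·R2.
R3 ← R3 / (-7).
R1 ← R1 + 13/14·R3.
R2 ← R2 − 3/7·R3.
R4 ← R4 − 221/14·R3.
R4 ← R4 / (-6457/196).
R1 ← R1 − 449/196·R4.
R2 ← R2 − 17/98·R4.
R3 ← R3 − 17/7·R4.
Reading off the reduced rows gives x_1 = -5, x_2 = 5, x_3 = 0, x_4 = 6.

x_1 = -5, x_2 = 5, x_3 = 0, x_4 = 6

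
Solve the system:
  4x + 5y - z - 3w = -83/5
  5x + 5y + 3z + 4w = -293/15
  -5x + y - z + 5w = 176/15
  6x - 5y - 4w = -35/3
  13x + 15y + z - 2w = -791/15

Row-reduce the augmented matrix:
R1 ← R1 / (4).
R2 ← R2 − 5·R1.
R3 ← R3 + 5·R1.
R4 ← R4 − 6·R1.
R5 ← R5 − 13·R1.
R2 ← R2 / (-5/4).
R1 ← R1 − 5/4·R2.
R3 ← R3 − 29/4·R2.
R4 ← R4 + 25/2·R2.
R5 ← R5 + 5/4·R2.
R3 ← R3 / (112/5).
R1 ← R1 − 4·R3.
R2 ← R2 + 17/5·R3.
R4 ← R4 + 41·R3.
R4 ← R4 / (121/16).
R1 ← R1 + 5/4·R4.
R2 ← R2 − 13/16·R4.
R3 ← R3 − 33/16·R4.
R5 reduces to 0 = 0, so the extra equation is consistent.
Reading off the reduced rows gives x = -3, y = -1, z = 3/5, w = -1/3.

x = -3, y = -1, z = 3/5, w = -1/3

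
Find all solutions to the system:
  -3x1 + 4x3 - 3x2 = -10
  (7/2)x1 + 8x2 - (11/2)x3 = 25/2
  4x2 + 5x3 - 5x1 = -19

no solution

Row-reduce:
R1 ← R1 / (-3).
R2 ← R2 − 7/2·R1.
R3 ← R3 + 5·R1.
R2 ← R2 / (9/2).
R1 ← R1 − 1·R2.
R3 ← R3 − 9·R2.
Row 3 reduces to 0 = -4, a contradiction. The system is inconsistent.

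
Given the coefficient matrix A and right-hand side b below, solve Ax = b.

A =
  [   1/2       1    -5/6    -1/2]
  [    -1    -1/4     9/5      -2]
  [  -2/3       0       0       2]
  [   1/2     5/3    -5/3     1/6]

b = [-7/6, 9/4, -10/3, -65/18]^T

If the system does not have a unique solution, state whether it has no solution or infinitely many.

Row-reduce the augmented matrix:
R1 ← R1 / (1/2).
R2 ← R2 + 1·R1.
R3 ← R3 + 2/3·R1.
R4 ← R4 − 1/2·R1.
R2 ← R2 / (7/4).
R1 ← R1 − 2·R2.
R3 ← R3 − 4/3·R2.
R4 ← R4 − 2/3·R2.
R3 ← R3 / (-382/315).
R1 ← R1 + 191/105·R3.
R2 ← R2 − 8/105·R3.
R4 ← R4 + 557/630·R3.
R4 ← R4 / (-475/573).
R1 ← R1 + 3·R4.
R2 ← R2 + 284/191·R4.
R3 ← R3 + 570/191·R4.
Reading off the reduced rows gives x_1 = 1, x_2 = -7/3, x_3 = 0, x_4 = -4/3.

x_1 = 1, x_2 = -7/3, x_3 = 0, x_4 = -4/3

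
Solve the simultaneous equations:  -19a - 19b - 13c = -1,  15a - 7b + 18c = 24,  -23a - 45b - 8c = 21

no solution

Row-reduce:
R1 ← R1 / (-19).
R2 ← R2 − 15·R1.
R3 ← R3 + 23·R1.
R2 ← R2 / (-22).
R1 ← R1 − 1·R2.
R3 ← R3 + 22·R2.
Row 3 reduces to 0 = -1, a contradiction. The system is inconsistent.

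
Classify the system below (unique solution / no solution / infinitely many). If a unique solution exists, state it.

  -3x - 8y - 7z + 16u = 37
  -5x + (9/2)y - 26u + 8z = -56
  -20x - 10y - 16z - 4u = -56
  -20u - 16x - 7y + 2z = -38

Row-reduce:
R1 ← R1 / (-3).
R2 ← R2 + 5·R1.
R3 ← R3 + 20·R1.
R4 ← R4 + 16·R1.
R2 ← R2 / (107/6).
R1 ← R1 − 8/3·R2.
R3 ← R3 − 130/3·R2.
R4 ← R4 − 107/3·R2.
R3 ← R3 / (-1832/107).
R1 ← R1 + 65/107·R3.
R2 ← R2 − 118/107·R3.
Rank is 3 with 4 unknowns, leaving u free.

infinitely many solutions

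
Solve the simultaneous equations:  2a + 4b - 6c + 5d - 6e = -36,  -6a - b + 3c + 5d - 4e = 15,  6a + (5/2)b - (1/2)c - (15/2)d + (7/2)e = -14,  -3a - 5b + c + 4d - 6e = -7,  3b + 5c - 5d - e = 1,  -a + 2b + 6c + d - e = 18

no solution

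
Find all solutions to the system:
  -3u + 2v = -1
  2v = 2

u = 1, v = 1

Row-reduce the augmented matrix:
R1 ← R1 / (-3).
R2 ← R2 / (2).
R1 ← R1 + 2/3·R2.
Reading off the reduced rows gives u = 1, v = 1.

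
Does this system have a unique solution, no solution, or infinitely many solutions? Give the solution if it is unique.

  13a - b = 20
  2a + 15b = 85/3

Row-reduce the augmented matrix:
R1 ← R1 / (13).
R2 ← R2 − 2·R1.
R2 ← R2 / (197/13).
R1 ← R1 + 1/13·R2.
Reading off the reduced rows gives a = 5/3, b = 5/3.

a = 5/3, b = 5/3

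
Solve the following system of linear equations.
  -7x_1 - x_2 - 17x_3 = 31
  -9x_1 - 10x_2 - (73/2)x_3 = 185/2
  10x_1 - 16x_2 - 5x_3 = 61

Row-reduce:
R1 ← R1 / (-7).
R2 ← R2 + 9·R1.
R3 ← R3 − 10·R1.
R2 ← R2 / (-61/7).
R1 ← R1 − 1/7·R2.
R3 ← R3 + 122/7·R2.
Rank is 2 with 3 unknowns, leaving x_3 free.

infinitely many solutions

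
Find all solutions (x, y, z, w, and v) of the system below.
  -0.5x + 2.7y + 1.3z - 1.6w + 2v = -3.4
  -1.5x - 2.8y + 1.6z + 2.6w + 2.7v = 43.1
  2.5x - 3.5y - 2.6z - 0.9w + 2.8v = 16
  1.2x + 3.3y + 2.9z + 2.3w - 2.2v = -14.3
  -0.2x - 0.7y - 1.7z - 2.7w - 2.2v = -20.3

Row-reduce the augmented matrix:
R1 ← R1 / (-1/2).
R2 ← R2 + 3/2·R1.
R3 ← R3 − 5/2·R1.
R4 ← R4 − 6/5·R1.
R5 ← R5 + 1/5·R1.
R2 ← R2 / (-109/10).
R1 ← R1 + 27/5·R2.
R3 ← R3 − 10·R2.
R4 ← R4 − 489/50·R2.
R5 ← R5 + 89/50·R2.
R3 ← R3 / (1951/1090).
R1 ← R1 + 796/545·R3.
R2 ← R2 − 23/109·R3.
R4 ← R4 − 10781/2725·R3.
R5 ← R5 + 5026/2725·R3.
R4 ← R4 / (190529/19510).
R1 ← R1 + 4270/1951·R4.
R2 ← R2 + 839/1951·R4.
R3 ← R3 + 2301/1951·R4.
R5 ← R5 + 106207/19510·R4.
R5 ← R5 / (-22068811/4763225).
R1 ← R1 − 654713/952645·R5.
R2 ← R2 + 1730376/952645·R5.
R3 ← R3 − 2674541/952645·R5.
R4 ← R4 + 2142349/952645·R5.
Reading off the reduced rows gives x = -2, y = -5, z = 3, w = 3, v = 5.

x = -2, y = -5, z = 3, w = 3, v = 5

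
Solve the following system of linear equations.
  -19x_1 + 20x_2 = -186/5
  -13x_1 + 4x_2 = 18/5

x_1 = -6/5, x_2 = -3

Row-reduce the augmented matrix:
R1 ← R1 / (-19).
R2 ← R2 + 13·R1.
R2 ← R2 / (-184/19).
R1 ← R1 + 20/19·R2.
Reading off the reduced rows gives x_1 = -6/5, x_2 = -3.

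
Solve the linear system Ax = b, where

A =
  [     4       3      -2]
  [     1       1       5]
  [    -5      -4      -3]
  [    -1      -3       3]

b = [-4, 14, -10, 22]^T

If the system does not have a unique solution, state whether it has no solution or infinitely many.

Row-reduce the augmented matrix:
R1 ← R1 / (4).
R2 ← R2 − 1·R1.
R3 ← R3 + 5·R1.
R4 ← R4 + 1·R1.
R2 ← R2 / (1/4).
R1 ← R1 − 3/4·R2.
R3 ← R3 + 1/4·R2.
R4 ← R4 + 9/4·R2.
Swap R3 and R4.
R3 ← R3 / (52).
R1 ← R1 + 17·R3.
R2 ← R2 − 22·R3.
R4 reduces to 0 = 0, so the extra equation is consistent.
Reading off the reduced rows gives x_1 = 5, x_2 = -6, x_3 = 3.

x_1 = 5, x_2 = -6, x_3 = 3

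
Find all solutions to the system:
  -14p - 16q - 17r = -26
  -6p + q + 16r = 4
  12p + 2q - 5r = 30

p = 4, q = -4, r = 2

Row-reduce the augmented matrix:
R1 ← R1 / (-14).
R2 ← R2 + 6·R1.
R3 ← R3 − 12·R1.
R2 ← R2 / (55/7).
R1 ← R1 − 8/7·R2.
R3 ← R3 + 82/7·R2.
R3 ← R3 / (833/55).
R1 ← R1 + 239/110·R3.
R2 ← R2 − 163/55·R3.
Reading off the reduced rows gives p = 4, q = -4, r = 2.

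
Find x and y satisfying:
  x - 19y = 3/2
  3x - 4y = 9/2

x = 3/2, y = 0

Row-reduce the augmented matrix:
R2 ← R2 − 3·R1.
R2 ← R2 / (53).
R1 ← R1 + 19·R2.
Reading off the reduced rows gives x = 3/2, y = 0.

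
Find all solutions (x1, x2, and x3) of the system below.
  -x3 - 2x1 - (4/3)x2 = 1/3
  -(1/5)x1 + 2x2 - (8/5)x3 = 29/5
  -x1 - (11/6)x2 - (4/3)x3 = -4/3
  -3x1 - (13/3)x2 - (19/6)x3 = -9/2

no solution

Row-reduce:
R1 ← R1 / (-2).
R2 ← R2 + 1/5·R1.
R3 ← R3 + 1·R1.
R4 ← R4 + 3·R1.
R2 ← R2 / (32/15).
R1 ← R1 − 2/3·R2.
R3 ← R3 + 7/6·R2.
R4 ← R4 + 7/3·R2.
R3 ← R3 / (-635/384).
R1 ← R1 − 31/32·R3.
R2 ← R2 + 45/64·R3.
R4 ← R4 + 635/192·R3.
Row 4 reduces to 0 = -2, a contradiction. The system is inconsistent.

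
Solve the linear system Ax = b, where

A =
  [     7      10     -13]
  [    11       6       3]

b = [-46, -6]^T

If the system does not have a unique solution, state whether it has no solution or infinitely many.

infinitely many solutions

Row-reduce:
R1 ← R1 / (7).
R2 ← R2 − 11·R1.
R2 ← R2 / (-68/7).
R1 ← R1 − 10/7·R2.
Rank is 2 with 3 unknowns, leaving x_3 free.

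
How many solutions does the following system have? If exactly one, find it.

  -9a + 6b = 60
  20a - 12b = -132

Row-reduce the augmented matrix:
R1 ← R1 / (-9).
R2 ← R2 − 20·R1.
R2 ← R2 / (4/3).
R1 ← R1 + 2/3·R2.
Reading off the reduced rows gives a = -6, b = 1.

a = -6, b = 1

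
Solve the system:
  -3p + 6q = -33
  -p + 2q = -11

infinitely many solutions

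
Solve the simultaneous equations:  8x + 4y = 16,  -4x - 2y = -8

infinitely many solutions

Row-reduce:
R1 ← R1 / (8).
R2 ← R2 + 4·R1.
Rank is 1 with 2 unknowns, leaving y free.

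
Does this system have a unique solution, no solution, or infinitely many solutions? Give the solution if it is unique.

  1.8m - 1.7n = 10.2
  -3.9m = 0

Row-reduce the augmented matrix:
R1 ← R1 / (9/5).
R2 ← R2 + 39/10·R1.
R2 ← R2 / (-221/60).
R1 ← R1 + 17/18·R2.
Reading off the reduced rows gives m = 0, n = -6.

m = 0, n = -6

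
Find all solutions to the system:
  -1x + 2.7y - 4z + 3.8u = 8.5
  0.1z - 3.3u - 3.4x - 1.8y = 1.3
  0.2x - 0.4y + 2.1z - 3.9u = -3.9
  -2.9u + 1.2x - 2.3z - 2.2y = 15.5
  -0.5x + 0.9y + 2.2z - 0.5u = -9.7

x = 1, y = -1, z = -4, u = -1

Row-reduce the augmented matrix:
R1 ← R1 / (-1).
R2 ← R2 + 17/5·R1.
R3 ← R3 − 1/5·R1.
R4 ← R4 − 6/5·R1.
R5 ← R5 + 1/2·R1.
R2 ← R2 / (-549/50).
R1 ← R1 + 27/10·R2.
R3 ← R3 − 7/50·R2.
R4 ← R4 − 26/25·R2.
R5 ← R5 + 9/20·R2.
R3 ← R3 / (4048/2745).
R1 ← R1 − 77/122·R3.
R2 ← R2 + 685/549·R3.
R4 ← R4 + 6371/1098·R3.
R5 ← R5 − 4439/1220·R3.
R4 ← R4 / (-22959/1760).
R1 ← R1 − 1193/736·R4.
R2 ← R2 + 5483/4048·R4.
R3 ← R3 + 9187/4048·R4.
R5 ← R5 − 22959/3520·R4.
R5 reduces to 0 = 0, so the extra equation is consistent.
Reading off the reduced rows gives x = 1, y = -1, z = -4, u = -1.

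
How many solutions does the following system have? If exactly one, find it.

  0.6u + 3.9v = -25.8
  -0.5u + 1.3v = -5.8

u = -4, v = -6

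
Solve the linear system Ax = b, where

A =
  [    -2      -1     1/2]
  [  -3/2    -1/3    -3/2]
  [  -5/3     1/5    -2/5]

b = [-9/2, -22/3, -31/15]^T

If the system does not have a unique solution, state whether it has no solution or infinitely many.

x_1 = 1, x_2 = 4, x_3 = 3

Row-reduce the augmented matrix:
R1 ← R1 / (-2).
R2 ← R2 + 3/2·R1.
R3 ← R3 + 5/3·R1.
R2 ← R2 / (5/12).
R1 ← R1 − 1/2·R2.
R3 ← R3 − 31/30·R2.
R3 ← R3 / (23/6).
R1 ← R1 − 2·R3.
R2 ← R2 + 9/2·R3.
Reading off the reduced rows gives x_1 = 1, x_2 = 4, x_3 = 3.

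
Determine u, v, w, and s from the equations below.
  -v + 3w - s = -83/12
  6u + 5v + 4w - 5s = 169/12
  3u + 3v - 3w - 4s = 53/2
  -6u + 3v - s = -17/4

Row-reduce the augmented matrix:
Swap R1 and R2.
R1 ← R1 / (6).
R3 ← R3 − 3·R1.
R4 ← R4 + 6·R1.
R2 ← R2 / (-1).
R1 ← R1 − 5/6·R2.
R3 ← R3 − 1/2·R2.
R4 ← R4 − 8·R2.
R3 ← R3 / (-7/2).
R1 ← R1 − 19/6·R3.
R2 ← R2 + 3·R3.
R4 ← R4 − 28·R3.
R4 ← R4 / (-30).
R1 ← R1 + 73/21·R4.
R2 ← R2 − 19/7·R4.
R3 ← R3 − 4/7·R4.
Reading off the reduced rows gives u = 3/2, v = 2/3, w = -3, s = -11/4.

u = 3/2, v = 2/3, w = -3, s = -11/4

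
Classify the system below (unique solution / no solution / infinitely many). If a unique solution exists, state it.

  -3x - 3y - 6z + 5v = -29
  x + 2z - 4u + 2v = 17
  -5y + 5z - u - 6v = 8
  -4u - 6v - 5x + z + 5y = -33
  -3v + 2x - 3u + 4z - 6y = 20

x = 5, y = 0, z = 4, u = 0, v = 2

Row-reduce the augmented matrix:
R1 ← R1 / (-3).
R2 ← R2 − 1·R1.
R4 ← R4 + 5·R1.
R5 ← R5 − 2·R1.
R2 ← R2 / (-1).
R1 ← R1 − 1·R2.
R3 ← R3 + 5·R2.
R4 ← R4 − 10·R2.
R5 ← R5 + 8·R2.
R3 ← R3 / (5).
R1 ← R1 − 2·R3.
R4 ← R4 − 11·R3.
R4 ← R4 / (-429/5).
R1 ← R1 + 58/5·R4.
R2 ← R2 − 4·R4.
R3 ← R3 − 19/5·R4.
R5 ← R5 − 29·R4.
R5 ← R5 / (-4321/1287).
R1 ← R1 − 1900/1287·R5.
R2 ← R2 + 167/1287·R5.
R3 ← R3 + 1939/1287·R5.
R4 ← R4 + 1138/1287·R5.
Reading off the reduced rows gives x = 5, y = 0, z = 4, u = 0, v = 2.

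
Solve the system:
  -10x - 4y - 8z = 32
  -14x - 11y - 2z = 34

infinitely many solutions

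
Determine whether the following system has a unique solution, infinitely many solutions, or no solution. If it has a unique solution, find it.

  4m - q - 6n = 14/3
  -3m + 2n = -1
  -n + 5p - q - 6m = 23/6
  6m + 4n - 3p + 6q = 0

m = -2/3, n = -3/2, p = 0, q = 5/3

Row-reduce the augmented matrix:
R1 ← R1 / (4).
R2 ← R2 + 3·R1.
R3 ← R3 + 6·R1.
R4 ← R4 − 6·R1.
R2 ← R2 / (-5/2).
R1 ← R1 + 3/2·R2.
R3 ← R3 + 10·R2.
R4 ← R4 − 13·R2.
R3 ← R3 / (5).
R4 ← R4 + 3·R3.
R4 ← R4 / (39/10).
R1 ← R1 − 1/5·R4.
R2 ← R2 − 3/10·R4.
R3 ← R3 − 1/10·R4.
Reading off the reduced rows gives m = -2/3, n = -3/2, p = 0, q = 5/3.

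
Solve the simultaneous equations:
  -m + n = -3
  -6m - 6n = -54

Row-reduce the augmented matrix:
R1 ← R1 / (-1).
R2 ← R2 + 6·R1.
R2 ← R2 / (-12).
R1 ← R1 + 1·R2.
Reading off the reduced rows gives m = 6, n = 3.

m = 6, n = 3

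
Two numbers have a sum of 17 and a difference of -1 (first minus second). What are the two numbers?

first number: 8, second number: 9

Let x = first number, y = second number.
  x + y = 17
  x - y = -1
Row-reduce the augmented matrix:
R2 ← R2 − 1·R1.
R2 ← R2 / (-2).
R1 ← R1 − 1·R2.
Reading off the reduced rows gives x = 8, y = 9.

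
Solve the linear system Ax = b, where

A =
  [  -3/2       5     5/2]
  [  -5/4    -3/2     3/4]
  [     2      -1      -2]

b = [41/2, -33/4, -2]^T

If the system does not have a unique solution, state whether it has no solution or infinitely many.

infinitely many solutions

Row-reduce:
R1 ← R1 / (-3/2).
R2 ← R2 + 5/4·R1.
R3 ← R3 − 2·R1.
R2 ← R2 / (-17/3).
R1 ← R1 + 10/3·R2.
R3 ← R3 − 17/3·R2.
Rank is 2 with 3 unknowns, leaving x_3 free.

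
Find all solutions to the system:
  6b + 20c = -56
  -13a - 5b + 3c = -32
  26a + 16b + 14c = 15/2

no solution

Row-reduce:
Swap R1 and R2.
R1 ← R1 / (-13).
R3 ← R3 − 26·R1.
R2 ← R2 / (6).
R1 ← R1 − 5/13·R2.
R3 ← R3 − 6·R2.
Row 3 reduces to 0 = -1/2, a contradiction. The system is inconsistent.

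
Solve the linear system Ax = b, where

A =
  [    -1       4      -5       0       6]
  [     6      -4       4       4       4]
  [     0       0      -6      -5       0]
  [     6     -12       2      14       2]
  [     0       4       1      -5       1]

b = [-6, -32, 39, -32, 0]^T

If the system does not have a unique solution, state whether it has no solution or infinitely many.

Row-reduce:
R1 ← R1 / (-1).
R2 ← R2 − 6·R1.
R4 ← R4 − 6·R1.
R2 ← R2 / (20).
R1 ← R1 + 4·R2.
R4 ← R4 − 12·R2.
R5 ← R5 − 4·R2.
R3 ← R3 / (-6).
R1 ← R1 + 1/5·R3.
R2 ← R2 + 13/10·R3.
R4 ← R4 + 62/5·R3.
R5 ← R5 − 31/5·R3.
R4 ← R4 / (329/15).
R1 ← R1 − 29/30·R4.
R2 ← R2 − 77/60·R4.
R3 ← R3 − 5/6·R4.
R5 ← R5 + 329/30·R4.
Rank is 4 with 5 unknowns, leaving x_5 free.

infinitely many solutions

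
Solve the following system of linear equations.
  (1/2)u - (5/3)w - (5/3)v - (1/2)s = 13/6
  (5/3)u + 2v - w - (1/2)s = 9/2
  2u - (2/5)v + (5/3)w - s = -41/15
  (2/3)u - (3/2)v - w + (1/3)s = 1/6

u = 0, v = 1, w = -2, s = -1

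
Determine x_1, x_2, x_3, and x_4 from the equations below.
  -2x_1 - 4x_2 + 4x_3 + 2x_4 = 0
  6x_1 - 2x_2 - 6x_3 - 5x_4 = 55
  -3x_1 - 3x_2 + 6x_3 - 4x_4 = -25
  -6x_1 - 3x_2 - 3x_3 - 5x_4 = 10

Row-reduce the augmented matrix:
R1 ← R1 / (-2).
R2 ← R2 − 6·R1.
R3 ← R3 + 3·R1.
R4 ← R4 + 6·R1.
R2 ← R2 / (-14).
R1 ← R1 − 2·R2.
R3 ← R3 − 3·R2.
R4 ← R4 − 9·R2.
R3 ← R3 / (9/7).
R1 ← R1 + 8/7·R3.
R2 ← R2 + 3/7·R3.
R4 ← R4 + 78/7·R3.
R4 ← R4 / (-415/6).
R1 ← R1 + 62/9·R4.
R2 ← R2 + 7/3·R4.
R3 ← R3 + 95/18·R4.
Reading off the reduced rows gives x_1 = 3, x_2 = -6, x_3 = -5, x_4 = 1.

x_1 = 3, x_2 = -6, x_3 = -5, x_4 = 1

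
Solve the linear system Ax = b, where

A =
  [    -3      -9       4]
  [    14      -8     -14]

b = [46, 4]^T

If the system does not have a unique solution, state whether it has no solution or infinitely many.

infinitely many solutions

Row-reduce:
R1 ← R1 / (-3).
R2 ← R2 − 14·R1.
R2 ← R2 / (-50).
R1 ← R1 − 3·R2.
Rank is 2 with 3 unknowns, leaving x_3 free.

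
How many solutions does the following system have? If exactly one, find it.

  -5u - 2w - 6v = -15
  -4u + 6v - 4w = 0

infinitely many solutions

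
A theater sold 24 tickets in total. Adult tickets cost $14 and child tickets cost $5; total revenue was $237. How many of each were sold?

Let a = adult tickets, c = child tickets.
  a + c = 24
  14a + 5c = 237
Row-reduce the augmented matrix:
R2 ← R2 − 14·R1.
R2 ← R2 / (-9).
R1 ← R1 − 1·R2.
Reading off the reduced rows gives a = 13, c = 11.

adult tickets: 13, child tickets: 11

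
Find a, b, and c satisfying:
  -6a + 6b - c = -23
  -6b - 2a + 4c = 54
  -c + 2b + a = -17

a = -2, b = -5, c = 5

Row-reduce the augmented matrix:
R1 ← R1 / (-6).
R2 ← R2 + 2·R1.
R3 ← R3 − 1·R1.
R2 ← R2 / (-8).
R1 ← R1 + 1·R2.
R3 ← R3 − 3·R2.
R3 ← R3 / (11/24).
R1 ← R1 + 3/8·R3.
R2 ← R2 + 13/24·R3.
Reading off the reduced rows gives a = -2, b = -5, c = 5.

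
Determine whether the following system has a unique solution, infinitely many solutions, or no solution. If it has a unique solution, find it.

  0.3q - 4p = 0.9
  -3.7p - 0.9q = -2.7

Row-reduce the augmented matrix:
R1 ← R1 / (-4).
R2 ← R2 + 37/10·R1.
R2 ← R2 / (-471/400).
R1 ← R1 + 3/40·R2.
Reading off the reduced rows gives p = 0, q = 3.

p = 0, q = 3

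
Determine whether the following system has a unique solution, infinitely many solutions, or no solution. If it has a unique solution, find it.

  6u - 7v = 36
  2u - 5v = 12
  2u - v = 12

u = 6, v = 0

Row-reduce the augmented matrix:
R1 ← R1 / (6).
R2 ← R2 − 2·R1.
R3 ← R3 − 2·R1.
R2 ← R2 / (-8/3).
R1 ← R1 + 7/6·R2.
R3 ← R3 − 4/3·R2.
R3 reduces to 0 = 0, so the extra equation is consistent.
Reading off the reduced rows gives u = 6, v = 0.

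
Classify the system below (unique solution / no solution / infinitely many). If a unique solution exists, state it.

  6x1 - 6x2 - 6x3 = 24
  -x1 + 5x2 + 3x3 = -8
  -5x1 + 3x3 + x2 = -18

no solution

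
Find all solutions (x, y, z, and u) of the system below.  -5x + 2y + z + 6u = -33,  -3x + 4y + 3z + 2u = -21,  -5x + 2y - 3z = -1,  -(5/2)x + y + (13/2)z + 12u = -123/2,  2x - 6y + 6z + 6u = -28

Row-reduce:
R1 ← R1 / (-5).
R2 ← R2 + 3·R1.
R3 ← R3 + 5·R1.
R4 ← R4 + 5/2·R1.
R5 ← R5 − 2·R1.
R2 ← R2 / (14/5).
R1 ← R1 + 2/5·R2.
R5 ← R5 + 26/5·R2.
R3 ← R3 / (-4).
R1 ← R1 − 1/7·R3.
R2 ← R2 − 6/7·R3.
R4 ← R4 − 6·R3.
R5 ← R5 − 76/7·R3.
Swap R4 and R5.
R4 ← R4 / (-76/7).
R1 ← R1 + 23/14·R4.
R2 ← R2 + 13/7·R4.
R3 ← R3 − 3/2·R4.
Row 5 reduces to 0 = 3, a contradiction. The system is inconsistent.

no solution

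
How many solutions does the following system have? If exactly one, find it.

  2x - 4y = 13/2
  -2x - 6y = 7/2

x = 5/4, y = -1

Row-reduce the augmented matrix:
R1 ← R1 / (2).
R2 ← R2 + 2·R1.
R2 ← R2 / (-10).
R1 ← R1 + 2·R2.
Reading off the reduced rows gives x = 5/4, y = -1.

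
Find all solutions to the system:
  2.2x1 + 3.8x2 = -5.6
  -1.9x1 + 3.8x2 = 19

Row-reduce the augmented matrix:
R1 ← R1 / (11/5).
R2 ← R2 + 19/10·R1.
R2 ← R2 / (779/110).
R1 ← R1 − 19/11·R2.
Reading off the reduced rows gives x1 = -6, x2 = 2.

x1 = -6, x2 = 2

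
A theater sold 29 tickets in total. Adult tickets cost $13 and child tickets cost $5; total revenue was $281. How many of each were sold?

adult tickets: 17, child tickets: 12

Let a = adult tickets, c = child tickets.
  a + c = 29
  13a + 5c = 281
Row-reduce the augmented matrix:
R2 ← R2 − 13·R1.
R2 ← R2 / (-8).
R1 ← R1 − 1·R2.
Reading off the reduced rows gives a = 17, c = 12.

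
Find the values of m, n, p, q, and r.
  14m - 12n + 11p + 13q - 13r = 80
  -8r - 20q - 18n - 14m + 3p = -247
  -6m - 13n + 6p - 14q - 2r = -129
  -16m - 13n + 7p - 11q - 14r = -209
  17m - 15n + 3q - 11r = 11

Row-reduce the augmented matrix:
R1 ← R1 / (14).
R2 ← R2 + 14·R1.
R3 ← R3 + 6·R1.
R4 ← R4 + 16·R1.
R5 ← R5 − 17·R1.
R2 ← R2 / (-30).
R1 ← R1 + 6/7·R2.
R3 ← R3 + 127/7·R2.
R4 ← R4 + 187/7·R2.
R5 ← R5 + 3/7·R2.
R3 ← R3 / (236/105).
R1 ← R1 − 27/70·R3.
R2 ← R2 + 7/15·R3.
R4 ← R4 − 746/105·R3.
R5 ← R5 + 949/70·R3.
R4 ← R4 / (5511/236).
R1 ← R1 − 1745/944·R4.
R2 ← R2 + 301/472·R4.
R3 ← R3 + 881/472·R4.
R5 ← R5 + 35863/944·R4.
R5 ← R5 / (-151631/22044).
R1 ← R1 − 19369/22044·R5.
R2 ← R2 − 11515/11022·R5.
R3 ← R3 − 1919/11022·R5.
R4 ← R4 + 6223/5511·R5.
Reading off the reduced rows gives m = 5, n = 3, p = 3, q = 5, r = 4.

m = 5, n = 3, p = 3, q = 5, r = 4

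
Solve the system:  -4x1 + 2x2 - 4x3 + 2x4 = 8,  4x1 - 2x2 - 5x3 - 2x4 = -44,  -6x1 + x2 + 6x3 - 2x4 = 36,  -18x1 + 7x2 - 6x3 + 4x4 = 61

no solution

Row-reduce:
R1 ← R1 / (-4).
R2 ← R2 − 4·R1.
R3 ← R3 + 6·R1.
R4 ← R4 + 18·R1.
Swap R2 and R3.
R2 ← R2 / (-2).
R1 ← R1 + 1/2·R2.
R4 ← R4 + 2·R2.
R3 ← R3 / (-9).
R1 ← R1 + 2·R3.
R2 ← R2 + 6·R3.
Row 4 reduces to 0 = 1, a contradiction. The system is inconsistent.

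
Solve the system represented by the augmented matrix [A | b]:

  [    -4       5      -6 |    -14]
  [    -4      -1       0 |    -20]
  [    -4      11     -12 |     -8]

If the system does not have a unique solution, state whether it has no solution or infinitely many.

infinitely many solutions

Row-reduce:
R1 ← R1 / (-4).
R2 ← R2 + 4·R1.
R3 ← R3 + 4·R1.
R2 ← R2 / (-6).
R1 ← R1 + 5/4·R2.
R3 ← R3 − 6·R2.
Rank is 2 with 3 unknowns, leaving x_3 free.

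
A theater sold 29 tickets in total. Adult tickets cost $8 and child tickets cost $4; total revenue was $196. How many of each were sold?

Let a = adult tickets, c = child tickets.
  a + c = 29
  8a + 4c = 196
Row-reduce the augmented matrix:
R2 ← R2 − 8·R1.
R2 ← R2 / (-4).
R1 ← R1 − 1·R2.
Reading off the reduced rows gives a = 20, c = 9.

adult tickets: 20, child tickets: 9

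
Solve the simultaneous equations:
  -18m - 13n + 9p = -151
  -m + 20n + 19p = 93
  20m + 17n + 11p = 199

Row-reduce the augmented matrix:
R1 ← R1 / (-18).
R2 ← R2 + 1·R1.
R3 ← R3 − 20·R1.
R2 ← R2 / (373/18).
R1 ← R1 − 13/18·R2.
R3 ← R3 − 23/9·R2.
R3 ← R3 / (6982/373).
R1 ← R1 + 427/373·R3.
R2 ← R2 − 333/373·R3.
Reading off the reduced rows gives m = 6, n = 4, p = 1.

m = 6, n = 4, p = 1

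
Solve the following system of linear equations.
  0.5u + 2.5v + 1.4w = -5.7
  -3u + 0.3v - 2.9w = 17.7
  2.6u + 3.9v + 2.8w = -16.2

Row-reduce the augmented matrix:
R1 ← R1 / (1/2).
R2 ← R2 + 3·R1.
R3 ← R3 − 13/5·R1.
R2 ← R2 / (153/10).
R1 ← R1 − 5·R2.
R3 ← R3 + 91/10·R2.
R3 ← R3 / (-9247/7650).
R1 ← R1 − 767/765·R3.
R2 ← R2 − 55/153·R3.
Reading off the reduced rows gives u = -3, v = 0, w = -3.

u = -3, v = 0, w = -3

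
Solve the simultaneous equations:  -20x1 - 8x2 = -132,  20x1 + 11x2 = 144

Row-reduce the augmented matrix:
R1 ← R1 / (-20).
R2 ← R2 − 20·R1.
R2 ← R2 / (3).
R1 ← R1 − 2/5·R2.
Reading off the reduced rows gives x1 = 5, x2 = 4.

x1 = 5, x2 = 4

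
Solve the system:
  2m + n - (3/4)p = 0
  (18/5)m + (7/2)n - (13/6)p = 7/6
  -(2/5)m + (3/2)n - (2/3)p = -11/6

Row-reduce:
R1 ← R1 / (2).
R2 ← R2 − 18/5·R1.
R3 ← R3 + 2/5·R1.
R2 ← R2 / (17/10).
R1 ← R1 − 1/2·R2.
R3 ← R3 − 17/10·R2.
Row 3 reduces to 0 = -3, a contradiction. The system is inconsistent.

no solution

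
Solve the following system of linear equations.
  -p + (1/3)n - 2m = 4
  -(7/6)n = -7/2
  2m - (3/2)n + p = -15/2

Row-reduce:
R1 ← R1 / (-2).
R3 ← R3 − 2·R1.
R2 ← R2 / (-7/6).
R1 ← R1 + 1/6·R2.
R3 ← R3 + 7/6·R2.
Rank is 2 with 3 unknowns, leaving p free.

infinitely many solutions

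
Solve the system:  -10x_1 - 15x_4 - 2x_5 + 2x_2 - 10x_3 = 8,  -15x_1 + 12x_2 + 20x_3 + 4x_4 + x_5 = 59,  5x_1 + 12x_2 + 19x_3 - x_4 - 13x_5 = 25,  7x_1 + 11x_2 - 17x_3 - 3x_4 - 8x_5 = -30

infinitely many solutions

Row-reduce:
R1 ← R1 / (-10).
R2 ← R2 + 15·R1.
R3 ← R3 − 5·R1.
R4 ← R4 − 7·R1.
R2 ← R2 / (9).
R1 ← R1 + 1/5·R2.
R3 ← R3 − 13·R2.
R4 ← R4 − 62/5·R2.
R3 ← R3 / (-329/9).
R1 ← R1 − 16/9·R3.
R2 ← R2 − 35/9·R3.
R4 ← R4 + 650/9·R3.
R4 ← R4 / (139519/3290).
R1 ← R1 + 306/1645·R4.
R2 ← R2 + 191/94·R4.
R3 ← R3 − 421/329·R4.
Rank is 4 with 5 unknowns, leaving x_5 free.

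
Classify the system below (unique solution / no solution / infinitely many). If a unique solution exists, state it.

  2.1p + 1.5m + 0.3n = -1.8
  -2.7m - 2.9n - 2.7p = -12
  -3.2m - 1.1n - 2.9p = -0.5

Row-reduce the augmented matrix:
R1 ← R1 / (3/2).
R2 ← R2 + 27/10·R1.
R3 ← R3 + 16/5·R1.
R2 ← R2 / (-59/25).
R1 ← R1 − 1/5·R2.
R3 ← R3 + 23/50·R2.
R3 ← R3 / (404/295).
R1 ← R1 − 88/59·R3.
R2 ← R2 + 27/59·R3.
Reading off the reduced rows gives m = -1, n = 6, p = -1.

m = -1, n = 6, p = -1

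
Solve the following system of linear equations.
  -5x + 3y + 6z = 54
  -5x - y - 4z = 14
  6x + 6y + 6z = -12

Row-reduce the augmented matrix:
R1 ← R1 / (-5).
R2 ← R2 + 5·R1.
R3 ← R3 − 6·R1.
R2 ← R2 / (-4).
R1 ← R1 + 3/5·R2.
R3 ← R3 − 48/5·R2.
R3 ← R3 / (-54/5).
R1 ← R1 − 3/10·R3.
R2 ← R2 − 5/2·R3.
Reading off the reduced rows gives x = -6, y = 0, z = 4.

x = -6, y = 0, z = 4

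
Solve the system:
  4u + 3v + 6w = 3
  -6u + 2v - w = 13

infinitely many solutions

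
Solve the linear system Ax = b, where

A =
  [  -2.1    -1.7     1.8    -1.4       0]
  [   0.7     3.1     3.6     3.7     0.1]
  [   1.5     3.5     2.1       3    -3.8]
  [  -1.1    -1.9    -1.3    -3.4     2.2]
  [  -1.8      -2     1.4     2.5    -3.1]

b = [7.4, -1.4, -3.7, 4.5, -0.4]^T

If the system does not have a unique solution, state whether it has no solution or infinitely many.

x_1 = 2, x_2 = -2, x_3 = 3, x_4 = -2, x_5 = 0

Row-reduce the augmented matrix:
R1 ← R1 / (-21/10).
R2 ← R2 − 7/10·R1.
R3 ← R3 − 3/2·R1.
R4 ← R4 + 11/10·R1.
R5 ← R5 + 9/5·R1.
R2 ← R2 / (38/15).
R1 ← R1 − 17/21·R2.
R3 ← R3 − 16/7·R2.
R4 ← R4 + 106/105·R2.
R5 ← R5 + 19/35·R2.
R3 ← R3 / (-537/1330).
R1 ← R1 + 585/266·R3.
R2 ← R2 − 63/38·R3.
R4 ← R4 + 757/1330·R3.
R5 ← R5 − 53/70·R3.
R4 ← R4 / (-457/5370).
R1 ← R1 − 3315/716·R4.
R2 ← R2 + 1783/716·R4.
R3 ← R3 − 1220/537·R4.
R5 ← R5 − 5741/2148·R4.
R5 ← R5 / (530578/2285).
R1 ← R1 − 201703/457·R5.
R2 ← R2 + 110569/457·R5.
R3 ← R3 − 98634/457·R5.
R4 ← R4 + 41477/457·R5.
Reading off the reduced rows gives x_1 = 2, x_2 = -2, x_3 = 3, x_4 = -2, x_5 = 0.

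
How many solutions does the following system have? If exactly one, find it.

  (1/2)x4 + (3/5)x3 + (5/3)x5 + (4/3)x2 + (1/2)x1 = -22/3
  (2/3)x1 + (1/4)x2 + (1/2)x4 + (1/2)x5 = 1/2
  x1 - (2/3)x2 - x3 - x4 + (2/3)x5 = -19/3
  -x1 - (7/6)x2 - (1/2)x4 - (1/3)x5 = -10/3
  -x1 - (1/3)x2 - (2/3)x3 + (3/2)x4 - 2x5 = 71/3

x1 = 0, x2 = 2, x3 = -5, x4 = 6, x5 = -6

Row-reduce the augmented matrix:
R1 ← R1 / (1/2).
R2 ← R2 − 2/3·R1.
R3 ← R3 − 1·R1.
R4 ← R4 + 1·R1.
R5 ← R5 + 1·R1.
R2 ← R2 / (-55/36).
R1 ← R1 − 8/3·R2.
R3 ← R3 + 10/3·R2.
R4 ← R4 − 3/2·R2.
R5 ← R5 − 7/3·R2.
R3 ← R3 / (-5/11).
R1 ← R1 + 54/275·R3.
R2 ← R2 − 144/275·R3.
R4 ← R4 − 114/275·R3.
R5 ← R5 + 568/825·R3.
R4 ← R4 / (-289/250).
R1 ← R1 − 177/125·R4.
R2 ← R2 + 222/125·R4.
R3 ← R3 − 18/5·R4.
R5 ← R5 − 1181/250·R4.
R5 ← R5 / (5606/867).
R1 ← R1 − 774/289·R5.
R2 ← R2 + 334/289·R5.
R3 ← R3 − 1380/289·R5.
R4 ← R4 + 576/289·R5.
Reading off the reduced rows gives x1 = 0, x2 = 2, x3 = -5, x4 = 6, x5 = -6.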